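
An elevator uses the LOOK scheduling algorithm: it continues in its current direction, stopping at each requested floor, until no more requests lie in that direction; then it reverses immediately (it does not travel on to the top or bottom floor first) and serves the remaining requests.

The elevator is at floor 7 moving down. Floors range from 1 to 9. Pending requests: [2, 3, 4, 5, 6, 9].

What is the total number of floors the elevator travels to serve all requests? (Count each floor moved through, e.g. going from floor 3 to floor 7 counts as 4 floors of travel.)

Start at floor 7 moving down, LOOK stop order: [6, 5, 4, 3, 2, 9]
  7 → 6: |6-7| = 1, total = 1
  6 → 5: |5-6| = 1, total = 2
  5 → 4: |4-5| = 1, total = 3
  4 → 3: |3-4| = 1, total = 4
  3 → 2: |2-3| = 1, total = 5
  2 → 9: |9-2| = 7, total = 12

Answer: 12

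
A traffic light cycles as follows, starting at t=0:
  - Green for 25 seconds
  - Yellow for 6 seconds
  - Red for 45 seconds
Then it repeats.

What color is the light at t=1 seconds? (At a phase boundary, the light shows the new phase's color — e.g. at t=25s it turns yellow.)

Cycle length = 25 + 6 + 45 = 76s
t = 1, phase_t = 1 mod 76 = 1
1 < 25 (green end) → GREEN

Answer: green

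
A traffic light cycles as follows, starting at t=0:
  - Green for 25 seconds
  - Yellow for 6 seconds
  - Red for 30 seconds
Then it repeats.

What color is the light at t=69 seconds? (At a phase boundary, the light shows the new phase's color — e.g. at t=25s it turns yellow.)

Answer: green

Derivation:
Cycle length = 25 + 6 + 30 = 61s
t = 69, phase_t = 69 mod 61 = 8
8 < 25 (green end) → GREEN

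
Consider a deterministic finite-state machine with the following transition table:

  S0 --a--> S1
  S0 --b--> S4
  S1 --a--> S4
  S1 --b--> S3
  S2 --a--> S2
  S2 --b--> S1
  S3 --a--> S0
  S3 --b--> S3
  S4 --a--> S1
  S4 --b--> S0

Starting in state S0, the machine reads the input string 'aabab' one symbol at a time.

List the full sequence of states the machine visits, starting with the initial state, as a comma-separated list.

Start: S0
  read 'a': S0 --a--> S1
  read 'a': S1 --a--> S4
  read 'b': S4 --b--> S0
  read 'a': S0 --a--> S1
  read 'b': S1 --b--> S3

Answer: S0, S1, S4, S0, S1, S3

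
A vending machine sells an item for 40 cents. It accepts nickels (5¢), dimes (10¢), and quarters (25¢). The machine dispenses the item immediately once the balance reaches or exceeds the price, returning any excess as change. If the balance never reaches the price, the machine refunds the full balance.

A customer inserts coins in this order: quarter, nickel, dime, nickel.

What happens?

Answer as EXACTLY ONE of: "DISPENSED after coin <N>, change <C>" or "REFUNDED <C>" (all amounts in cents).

Price: 40¢
Coin 1 (quarter, 25¢): balance = 25¢
Coin 2 (nickel, 5¢): balance = 30¢
Coin 3 (dime, 10¢): balance = 40¢
  → balance >= price → DISPENSE, change = 40 - 40 = 0¢

Answer: DISPENSED after coin 3, change 0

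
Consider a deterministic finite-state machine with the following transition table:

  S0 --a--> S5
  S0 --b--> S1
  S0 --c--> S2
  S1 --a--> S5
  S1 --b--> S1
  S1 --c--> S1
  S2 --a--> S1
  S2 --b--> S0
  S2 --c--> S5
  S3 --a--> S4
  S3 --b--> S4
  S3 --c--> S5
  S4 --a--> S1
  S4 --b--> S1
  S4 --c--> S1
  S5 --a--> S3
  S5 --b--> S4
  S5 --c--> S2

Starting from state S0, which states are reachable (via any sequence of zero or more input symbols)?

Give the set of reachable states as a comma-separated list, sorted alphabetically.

BFS from S0:
  visit S0: S0--a-->S5 (new), S0--b-->S1 (new), S0--c-->S2 (new)
  visit S5: S5--a-->S3 (new), S5--b-->S4 (new), S5--c-->S2 (seen)
  visit S1: S1--a-->S5 (seen), S1--b-->S1 (seen), S1--c-->S1 (seen)
  visit S2: S2--a-->S1 (seen), S2--b-->S0 (seen), S2--c-->S5 (seen)
  visit S3: S3--a-->S4 (seen), S3--b-->S4 (seen), S3--c-->S5 (seen)
  visit S4: S4--a-->S1 (seen), S4--b-->S1 (seen), S4--c-->S1 (seen)

Answer: S0, S1, S2, S3, S4, S5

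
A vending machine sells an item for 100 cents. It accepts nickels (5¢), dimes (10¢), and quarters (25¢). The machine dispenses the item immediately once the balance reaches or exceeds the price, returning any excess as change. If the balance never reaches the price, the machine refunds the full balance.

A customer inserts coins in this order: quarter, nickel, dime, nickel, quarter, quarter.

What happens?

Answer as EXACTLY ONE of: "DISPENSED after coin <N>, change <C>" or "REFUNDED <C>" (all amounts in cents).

Price: 100¢
Coin 1 (quarter, 25¢): balance = 25¢
Coin 2 (nickel, 5¢): balance = 30¢
Coin 3 (dime, 10¢): balance = 40¢
Coin 4 (nickel, 5¢): balance = 45¢
Coin 5 (quarter, 25¢): balance = 70¢
Coin 6 (quarter, 25¢): balance = 95¢
All coins inserted, balance 95¢ < price 100¢ → REFUND 95¢

Answer: REFUNDED 95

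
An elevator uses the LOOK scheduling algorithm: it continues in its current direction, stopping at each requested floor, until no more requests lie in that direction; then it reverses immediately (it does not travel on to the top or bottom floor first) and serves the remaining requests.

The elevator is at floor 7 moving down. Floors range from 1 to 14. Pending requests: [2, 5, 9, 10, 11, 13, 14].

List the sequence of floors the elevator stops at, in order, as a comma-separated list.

Answer: 5, 2, 9, 10, 11, 13, 14

Derivation:
Current: 7, moving DOWN
Serve below first (descending): [5, 2]
Then reverse, serve above (ascending): [9, 10, 11, 13, 14]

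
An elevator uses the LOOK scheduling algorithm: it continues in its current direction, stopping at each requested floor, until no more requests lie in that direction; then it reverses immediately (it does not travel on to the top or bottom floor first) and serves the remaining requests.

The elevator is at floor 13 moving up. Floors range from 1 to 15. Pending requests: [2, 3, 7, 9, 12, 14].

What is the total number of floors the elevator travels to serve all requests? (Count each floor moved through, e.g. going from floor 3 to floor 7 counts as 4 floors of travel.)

Start at floor 13 moving up, LOOK stop order: [14, 12, 9, 7, 3, 2]
  13 → 14: |14-13| = 1, total = 1
  14 → 12: |12-14| = 2, total = 3
  12 → 9: |9-12| = 3, total = 6
  9 → 7: |7-9| = 2, total = 8
  7 → 3: |3-7| = 4, total = 12
  3 → 2: |2-3| = 1, total = 13

Answer: 13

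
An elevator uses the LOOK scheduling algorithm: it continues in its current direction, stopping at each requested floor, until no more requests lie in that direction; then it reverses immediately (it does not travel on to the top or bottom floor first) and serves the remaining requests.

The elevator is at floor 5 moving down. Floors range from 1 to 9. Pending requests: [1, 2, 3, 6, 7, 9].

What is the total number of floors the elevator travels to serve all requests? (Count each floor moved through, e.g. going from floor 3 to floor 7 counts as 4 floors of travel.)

Start at floor 5 moving down, LOOK stop order: [3, 2, 1, 6, 7, 9]
  5 → 3: |3-5| = 2, total = 2
  3 → 2: |2-3| = 1, total = 3
  2 → 1: |1-2| = 1, total = 4
  1 → 6: |6-1| = 5, total = 9
  6 → 7: |7-6| = 1, total = 10
  7 → 9: |9-7| = 2, total = 12

Answer: 12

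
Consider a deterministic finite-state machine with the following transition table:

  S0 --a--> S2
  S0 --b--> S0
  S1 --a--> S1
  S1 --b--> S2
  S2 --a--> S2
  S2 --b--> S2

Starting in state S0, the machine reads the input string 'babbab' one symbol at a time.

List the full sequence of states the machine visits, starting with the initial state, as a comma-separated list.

Answer: S0, S0, S2, S2, S2, S2, S2

Derivation:
Start: S0
  read 'b': S0 --b--> S0
  read 'a': S0 --a--> S2
  read 'b': S2 --b--> S2
  read 'b': S2 --b--> S2
  read 'a': S2 --a--> S2
  read 'b': S2 --b--> S2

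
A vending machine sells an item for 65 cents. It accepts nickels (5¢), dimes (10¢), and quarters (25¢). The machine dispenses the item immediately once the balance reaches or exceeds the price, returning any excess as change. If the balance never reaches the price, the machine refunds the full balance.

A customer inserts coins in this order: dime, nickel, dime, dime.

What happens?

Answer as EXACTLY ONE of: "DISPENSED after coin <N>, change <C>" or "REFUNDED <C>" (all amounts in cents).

Price: 65¢
Coin 1 (dime, 10¢): balance = 10¢
Coin 2 (nickel, 5¢): balance = 15¢
Coin 3 (dime, 10¢): balance = 25¢
Coin 4 (dime, 10¢): balance = 35¢
All coins inserted, balance 35¢ < price 65¢ → REFUND 35¢

Answer: REFUNDED 35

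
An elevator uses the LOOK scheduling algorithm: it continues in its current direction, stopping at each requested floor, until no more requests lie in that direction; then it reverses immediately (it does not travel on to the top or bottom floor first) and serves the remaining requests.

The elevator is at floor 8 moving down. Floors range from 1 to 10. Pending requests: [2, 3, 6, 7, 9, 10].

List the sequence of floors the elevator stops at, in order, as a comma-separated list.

Current: 8, moving DOWN
Serve below first (descending): [7, 6, 3, 2]
Then reverse, serve above (ascending): [9, 10]

Answer: 7, 6, 3, 2, 9, 10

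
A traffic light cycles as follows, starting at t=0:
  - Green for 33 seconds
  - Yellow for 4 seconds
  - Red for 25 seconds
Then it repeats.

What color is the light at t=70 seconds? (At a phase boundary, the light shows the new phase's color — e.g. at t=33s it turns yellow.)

Answer: green

Derivation:
Cycle length = 33 + 4 + 25 = 62s
t = 70, phase_t = 70 mod 62 = 8
8 < 33 (green end) → GREEN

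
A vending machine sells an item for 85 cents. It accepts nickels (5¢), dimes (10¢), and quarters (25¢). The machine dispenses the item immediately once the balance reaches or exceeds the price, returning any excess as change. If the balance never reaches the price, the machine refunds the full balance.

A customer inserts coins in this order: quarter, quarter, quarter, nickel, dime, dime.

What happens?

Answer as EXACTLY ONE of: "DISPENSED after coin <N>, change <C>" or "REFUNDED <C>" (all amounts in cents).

Price: 85¢
Coin 1 (quarter, 25¢): balance = 25¢
Coin 2 (quarter, 25¢): balance = 50¢
Coin 3 (quarter, 25¢): balance = 75¢
Coin 4 (nickel, 5¢): balance = 80¢
Coin 5 (dime, 10¢): balance = 90¢
  → balance >= price → DISPENSE, change = 90 - 85 = 5¢

Answer: DISPENSED after coin 5, change 5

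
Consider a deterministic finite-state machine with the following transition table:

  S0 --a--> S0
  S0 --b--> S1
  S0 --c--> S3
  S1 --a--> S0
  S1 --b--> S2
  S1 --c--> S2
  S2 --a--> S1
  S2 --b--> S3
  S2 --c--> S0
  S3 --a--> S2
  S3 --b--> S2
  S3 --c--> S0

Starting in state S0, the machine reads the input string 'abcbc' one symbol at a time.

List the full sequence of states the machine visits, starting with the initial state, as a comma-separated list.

Answer: S0, S0, S1, S2, S3, S0

Derivation:
Start: S0
  read 'a': S0 --a--> S0
  read 'b': S0 --b--> S1
  read 'c': S1 --c--> S2
  read 'b': S2 --b--> S3
  read 'c': S3 --c--> S0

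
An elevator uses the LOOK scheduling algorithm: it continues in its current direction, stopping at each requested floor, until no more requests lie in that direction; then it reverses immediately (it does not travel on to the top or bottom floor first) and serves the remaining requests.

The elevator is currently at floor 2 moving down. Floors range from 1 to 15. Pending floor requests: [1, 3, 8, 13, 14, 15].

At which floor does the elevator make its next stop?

Answer: 1

Derivation:
Current floor: 2, direction: down
Requests above: [3, 8, 13, 14, 15]
Requests below: [1]
Moving down and requests lie below → nearest below is max([1]) = 1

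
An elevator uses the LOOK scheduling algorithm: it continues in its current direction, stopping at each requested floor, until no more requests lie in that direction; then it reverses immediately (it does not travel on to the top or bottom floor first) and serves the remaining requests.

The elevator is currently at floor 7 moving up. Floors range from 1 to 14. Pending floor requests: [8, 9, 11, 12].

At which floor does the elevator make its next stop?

Current floor: 7, direction: up
Requests above: [8, 9, 11, 12]
Requests below: []
Moving up and requests lie above → nearest above is min([8, 9, 11, 12]) = 8

Answer: 8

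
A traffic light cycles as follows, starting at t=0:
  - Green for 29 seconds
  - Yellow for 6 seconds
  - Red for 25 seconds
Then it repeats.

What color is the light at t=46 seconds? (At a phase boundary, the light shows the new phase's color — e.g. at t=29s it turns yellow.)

Cycle length = 29 + 6 + 25 = 60s
t = 46, phase_t = 46 mod 60 = 46
46 >= 35 → RED

Answer: red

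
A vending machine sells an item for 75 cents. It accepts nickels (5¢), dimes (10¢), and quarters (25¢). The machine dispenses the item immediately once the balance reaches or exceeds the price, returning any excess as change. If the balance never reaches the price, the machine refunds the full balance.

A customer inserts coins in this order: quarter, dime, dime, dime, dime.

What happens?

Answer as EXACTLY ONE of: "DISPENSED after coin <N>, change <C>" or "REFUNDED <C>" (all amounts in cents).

Price: 75¢
Coin 1 (quarter, 25¢): balance = 25¢
Coin 2 (dime, 10¢): balance = 35¢
Coin 3 (dime, 10¢): balance = 45¢
Coin 4 (dime, 10¢): balance = 55¢
Coin 5 (dime, 10¢): balance = 65¢
All coins inserted, balance 65¢ < price 75¢ → REFUND 65¢

Answer: REFUNDED 65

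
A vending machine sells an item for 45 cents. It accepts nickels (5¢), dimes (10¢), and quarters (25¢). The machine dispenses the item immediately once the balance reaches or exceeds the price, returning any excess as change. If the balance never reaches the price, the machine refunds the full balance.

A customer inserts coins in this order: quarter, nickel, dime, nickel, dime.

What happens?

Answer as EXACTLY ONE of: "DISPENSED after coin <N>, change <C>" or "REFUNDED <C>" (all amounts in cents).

Price: 45¢
Coin 1 (quarter, 25¢): balance = 25¢
Coin 2 (nickel, 5¢): balance = 30¢
Coin 3 (dime, 10¢): balance = 40¢
Coin 4 (nickel, 5¢): balance = 45¢
  → balance >= price → DISPENSE, change = 45 - 45 = 0¢

Answer: DISPENSED after coin 4, change 0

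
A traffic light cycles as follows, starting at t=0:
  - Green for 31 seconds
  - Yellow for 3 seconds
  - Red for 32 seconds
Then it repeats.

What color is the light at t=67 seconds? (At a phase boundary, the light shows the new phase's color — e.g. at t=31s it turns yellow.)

Answer: green

Derivation:
Cycle length = 31 + 3 + 32 = 66s
t = 67, phase_t = 67 mod 66 = 1
1 < 31 (green end) → GREEN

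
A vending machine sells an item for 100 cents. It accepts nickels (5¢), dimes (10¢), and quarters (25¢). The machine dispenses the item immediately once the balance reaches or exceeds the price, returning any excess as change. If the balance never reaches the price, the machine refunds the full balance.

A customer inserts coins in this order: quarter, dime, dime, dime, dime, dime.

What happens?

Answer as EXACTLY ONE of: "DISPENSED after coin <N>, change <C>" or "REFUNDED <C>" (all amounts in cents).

Price: 100¢
Coin 1 (quarter, 25¢): balance = 25¢
Coin 2 (dime, 10¢): balance = 35¢
Coin 3 (dime, 10¢): balance = 45¢
Coin 4 (dime, 10¢): balance = 55¢
Coin 5 (dime, 10¢): balance = 65¢
Coin 6 (dime, 10¢): balance = 75¢
All coins inserted, balance 75¢ < price 100¢ → REFUND 75¢

Answer: REFUNDED 75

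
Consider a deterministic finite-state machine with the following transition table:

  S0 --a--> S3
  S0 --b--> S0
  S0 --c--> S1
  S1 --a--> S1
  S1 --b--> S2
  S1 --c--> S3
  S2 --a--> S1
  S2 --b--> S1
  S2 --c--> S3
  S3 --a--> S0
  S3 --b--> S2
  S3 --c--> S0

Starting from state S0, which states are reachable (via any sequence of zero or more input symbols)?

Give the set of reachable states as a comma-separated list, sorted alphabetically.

Answer: S0, S1, S2, S3

Derivation:
BFS from S0:
  visit S0: S0--a-->S3 (new), S0--b-->S0 (seen), S0--c-->S1 (new)
  visit S3: S3--a-->S0 (seen), S3--b-->S2 (new), S3--c-->S0 (seen)
  visit S1: S1--a-->S1 (seen), S1--b-->S2 (seen), S1--c-->S3 (seen)
  visit S2: S2--a-->S1 (seen), S2--b-->S1 (seen), S2--c-->S3 (seen)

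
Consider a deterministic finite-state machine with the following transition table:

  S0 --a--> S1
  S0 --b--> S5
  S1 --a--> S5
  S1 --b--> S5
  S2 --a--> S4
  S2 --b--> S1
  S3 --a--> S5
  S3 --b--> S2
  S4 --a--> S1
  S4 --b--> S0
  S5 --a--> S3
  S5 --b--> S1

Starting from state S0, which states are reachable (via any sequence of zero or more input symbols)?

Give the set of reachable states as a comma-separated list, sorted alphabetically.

BFS from S0:
  visit S0: S0--a-->S1 (new), S0--b-->S5 (new)
  visit S1: S1--a-->S5 (seen), S1--b-->S5 (seen)
  visit S5: S5--a-->S3 (new), S5--b-->S1 (seen)
  visit S3: S3--a-->S5 (seen), S3--b-->S2 (new)
  visit S2: S2--a-->S4 (new), S2--b-->S1 (seen)
  visit S4: S4--a-->S1 (seen), S4--b-->S0 (seen)

Answer: S0, S1, S2, S3, S4, S5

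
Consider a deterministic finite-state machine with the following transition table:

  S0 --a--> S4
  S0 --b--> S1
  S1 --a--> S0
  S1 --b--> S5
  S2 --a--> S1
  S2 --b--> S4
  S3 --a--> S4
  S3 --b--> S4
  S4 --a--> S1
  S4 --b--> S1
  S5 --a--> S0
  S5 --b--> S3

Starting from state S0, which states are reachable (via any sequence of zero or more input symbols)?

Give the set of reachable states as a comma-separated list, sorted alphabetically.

BFS from S0:
  visit S0: S0--a-->S4 (new), S0--b-->S1 (new)
  visit S4: S4--a-->S1 (seen), S4--b-->S1 (seen)
  visit S1: S1--a-->S0 (seen), S1--b-->S5 (new)
  visit S5: S5--a-->S0 (seen), S5--b-->S3 (new)
  visit S3: S3--a-->S4 (seen), S3--b-->S4 (seen)

Answer: S0, S1, S3, S4, S5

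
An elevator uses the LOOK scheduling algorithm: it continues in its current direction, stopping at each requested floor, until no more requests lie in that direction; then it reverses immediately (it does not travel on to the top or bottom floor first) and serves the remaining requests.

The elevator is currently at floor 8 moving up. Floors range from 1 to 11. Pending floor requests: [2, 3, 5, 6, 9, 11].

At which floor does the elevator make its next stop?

Current floor: 8, direction: up
Requests above: [9, 11]
Requests below: [2, 3, 5, 6]
Moving up and requests lie above → nearest above is min([9, 11]) = 9

Answer: 9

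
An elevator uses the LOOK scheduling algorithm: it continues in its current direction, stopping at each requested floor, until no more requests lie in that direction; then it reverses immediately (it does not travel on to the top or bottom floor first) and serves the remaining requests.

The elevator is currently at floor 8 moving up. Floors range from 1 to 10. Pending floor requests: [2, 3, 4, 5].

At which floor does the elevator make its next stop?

Current floor: 8, direction: up
Requests above: []
Requests below: [2, 3, 4, 5]
Moving up but no requests above → reverse; nearest below is max([2, 3, 4, 5]) = 5

Answer: 5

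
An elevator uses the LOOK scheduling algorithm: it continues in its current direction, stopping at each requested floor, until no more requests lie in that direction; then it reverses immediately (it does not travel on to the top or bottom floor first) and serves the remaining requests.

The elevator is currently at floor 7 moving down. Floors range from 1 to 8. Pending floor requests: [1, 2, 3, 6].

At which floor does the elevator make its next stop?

Current floor: 7, direction: down
Requests above: []
Requests below: [1, 2, 3, 6]
Moving down and requests lie below → nearest below is max([1, 2, 3, 6]) = 6

Answer: 6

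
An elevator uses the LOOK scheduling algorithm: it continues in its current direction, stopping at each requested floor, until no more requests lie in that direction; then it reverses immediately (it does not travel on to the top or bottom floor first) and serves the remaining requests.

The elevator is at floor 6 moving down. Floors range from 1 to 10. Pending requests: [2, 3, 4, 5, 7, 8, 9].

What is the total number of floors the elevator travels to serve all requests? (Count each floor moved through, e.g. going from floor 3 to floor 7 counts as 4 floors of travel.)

Answer: 11

Derivation:
Start at floor 6 moving down, LOOK stop order: [5, 4, 3, 2, 7, 8, 9]
  6 → 5: |5-6| = 1, total = 1
  5 → 4: |4-5| = 1, total = 2
  4 → 3: |3-4| = 1, total = 3
  3 → 2: |2-3| = 1, total = 4
  2 → 7: |7-2| = 5, total = 9
  7 → 8: |8-7| = 1, total = 10
  8 → 9: |9-8| = 1, total = 11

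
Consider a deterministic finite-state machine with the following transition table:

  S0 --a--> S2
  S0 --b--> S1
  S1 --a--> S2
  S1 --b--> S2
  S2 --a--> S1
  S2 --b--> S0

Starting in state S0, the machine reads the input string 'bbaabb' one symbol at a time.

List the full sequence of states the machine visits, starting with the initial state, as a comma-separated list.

Start: S0
  read 'b': S0 --b--> S1
  read 'b': S1 --b--> S2
  read 'a': S2 --a--> S1
  read 'a': S1 --a--> S2
  read 'b': S2 --b--> S0
  read 'b': S0 --b--> S1

Answer: S0, S1, S2, S1, S2, S0, S1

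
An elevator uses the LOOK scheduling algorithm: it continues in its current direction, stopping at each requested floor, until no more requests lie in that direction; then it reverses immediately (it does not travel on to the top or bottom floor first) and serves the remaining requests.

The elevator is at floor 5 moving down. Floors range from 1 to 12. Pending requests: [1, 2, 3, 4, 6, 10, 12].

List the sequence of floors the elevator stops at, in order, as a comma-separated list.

Answer: 4, 3, 2, 1, 6, 10, 12

Derivation:
Current: 5, moving DOWN
Serve below first (descending): [4, 3, 2, 1]
Then reverse, serve above (ascending): [6, 10, 12]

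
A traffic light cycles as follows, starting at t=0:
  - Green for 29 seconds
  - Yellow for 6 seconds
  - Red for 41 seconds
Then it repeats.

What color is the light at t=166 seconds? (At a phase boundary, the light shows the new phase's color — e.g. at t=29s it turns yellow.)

Answer: green

Derivation:
Cycle length = 29 + 6 + 41 = 76s
t = 166, phase_t = 166 mod 76 = 14
14 < 29 (green end) → GREEN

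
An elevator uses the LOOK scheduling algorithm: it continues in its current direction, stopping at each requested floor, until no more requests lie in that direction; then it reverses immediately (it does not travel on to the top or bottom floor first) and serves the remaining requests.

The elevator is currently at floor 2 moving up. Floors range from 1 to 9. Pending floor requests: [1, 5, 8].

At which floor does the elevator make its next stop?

Answer: 5

Derivation:
Current floor: 2, direction: up
Requests above: [5, 8]
Requests below: [1]
Moving up and requests lie above → nearest above is min([5, 8]) = 5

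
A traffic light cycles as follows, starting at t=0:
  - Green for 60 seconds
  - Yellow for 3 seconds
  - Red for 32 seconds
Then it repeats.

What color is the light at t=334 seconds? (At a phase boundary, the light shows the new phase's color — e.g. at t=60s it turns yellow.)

Answer: green

Derivation:
Cycle length = 60 + 3 + 32 = 95s
t = 334, phase_t = 334 mod 95 = 49
49 < 60 (green end) → GREEN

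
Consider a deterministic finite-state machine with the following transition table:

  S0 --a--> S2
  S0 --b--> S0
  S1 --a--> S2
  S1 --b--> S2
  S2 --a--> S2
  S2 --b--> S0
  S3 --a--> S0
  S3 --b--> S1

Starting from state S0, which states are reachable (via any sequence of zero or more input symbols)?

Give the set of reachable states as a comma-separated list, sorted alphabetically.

Answer: S0, S2

Derivation:
BFS from S0:
  visit S0: S0--a-->S2 (new), S0--b-->S0 (seen)
  visit S2: S2--a-->S2 (seen), S2--b-->S0 (seen)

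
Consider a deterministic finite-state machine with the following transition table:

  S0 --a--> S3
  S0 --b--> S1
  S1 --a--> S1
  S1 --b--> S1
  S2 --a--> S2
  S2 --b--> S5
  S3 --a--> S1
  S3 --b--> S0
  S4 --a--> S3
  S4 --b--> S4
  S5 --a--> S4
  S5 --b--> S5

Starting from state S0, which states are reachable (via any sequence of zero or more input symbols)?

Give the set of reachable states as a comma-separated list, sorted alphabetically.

Answer: S0, S1, S3

Derivation:
BFS from S0:
  visit S0: S0--a-->S3 (new), S0--b-->S1 (new)
  visit S3: S3--a-->S1 (seen), S3--b-->S0 (seen)
  visit S1: S1--a-->S1 (seen), S1--b-->S1 (seen)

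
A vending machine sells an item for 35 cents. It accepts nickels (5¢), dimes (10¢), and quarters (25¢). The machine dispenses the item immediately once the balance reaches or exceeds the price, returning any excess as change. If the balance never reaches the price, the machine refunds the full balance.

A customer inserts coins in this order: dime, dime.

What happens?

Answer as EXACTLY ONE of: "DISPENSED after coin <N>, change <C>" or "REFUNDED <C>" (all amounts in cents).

Price: 35¢
Coin 1 (dime, 10¢): balance = 10¢
Coin 2 (dime, 10¢): balance = 20¢
All coins inserted, balance 20¢ < price 35¢ → REFUND 20¢

Answer: REFUNDED 20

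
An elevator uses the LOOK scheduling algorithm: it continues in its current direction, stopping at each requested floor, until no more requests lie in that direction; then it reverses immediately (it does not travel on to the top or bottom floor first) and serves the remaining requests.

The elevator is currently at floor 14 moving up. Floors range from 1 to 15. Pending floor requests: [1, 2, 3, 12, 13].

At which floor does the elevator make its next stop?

Current floor: 14, direction: up
Requests above: []
Requests below: [1, 2, 3, 12, 13]
Moving up but no requests above → reverse; nearest below is max([1, 2, 3, 12, 13]) = 13

Answer: 13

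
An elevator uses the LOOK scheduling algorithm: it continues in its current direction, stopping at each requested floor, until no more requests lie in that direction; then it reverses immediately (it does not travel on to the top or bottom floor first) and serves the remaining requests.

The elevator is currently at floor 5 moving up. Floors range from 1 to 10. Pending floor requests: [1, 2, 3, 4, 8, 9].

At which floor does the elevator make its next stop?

Current floor: 5, direction: up
Requests above: [8, 9]
Requests below: [1, 2, 3, 4]
Moving up and requests lie above → nearest above is min([8, 9]) = 8

Answer: 8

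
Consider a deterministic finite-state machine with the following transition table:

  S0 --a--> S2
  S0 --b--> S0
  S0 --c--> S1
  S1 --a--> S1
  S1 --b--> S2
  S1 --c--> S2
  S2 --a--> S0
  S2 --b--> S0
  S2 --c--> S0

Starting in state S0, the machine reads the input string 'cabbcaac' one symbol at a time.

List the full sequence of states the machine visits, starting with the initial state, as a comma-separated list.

Start: S0
  read 'c': S0 --c--> S1
  read 'a': S1 --a--> S1
  read 'b': S1 --b--> S2
  read 'b': S2 --b--> S0
  read 'c': S0 --c--> S1
  read 'a': S1 --a--> S1
  read 'a': S1 --a--> S1
  read 'c': S1 --c--> S2

Answer: S0, S1, S1, S2, S0, S1, S1, S1, S2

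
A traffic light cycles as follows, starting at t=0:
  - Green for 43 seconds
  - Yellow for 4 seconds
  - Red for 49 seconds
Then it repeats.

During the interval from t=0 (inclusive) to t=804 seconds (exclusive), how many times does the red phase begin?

Answer: 8

Derivation:
Cycle = 43+4+49 = 96s
red phase starts at t = k*96 + 47 for k=0,1,2,...
Need k*96+47 < 804 → k < 7.885
k ∈ {0, ..., 7} → 8 starts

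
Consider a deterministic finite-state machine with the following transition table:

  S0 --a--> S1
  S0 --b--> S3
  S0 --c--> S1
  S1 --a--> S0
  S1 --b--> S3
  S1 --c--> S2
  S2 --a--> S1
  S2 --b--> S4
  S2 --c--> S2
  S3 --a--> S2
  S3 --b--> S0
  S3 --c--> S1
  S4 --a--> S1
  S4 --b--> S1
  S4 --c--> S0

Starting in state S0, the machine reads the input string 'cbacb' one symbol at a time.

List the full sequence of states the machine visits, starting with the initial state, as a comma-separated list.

Answer: S0, S1, S3, S2, S2, S4

Derivation:
Start: S0
  read 'c': S0 --c--> S1
  read 'b': S1 --b--> S3
  read 'a': S3 --a--> S2
  read 'c': S2 --c--> S2
  read 'b': S2 --b--> S4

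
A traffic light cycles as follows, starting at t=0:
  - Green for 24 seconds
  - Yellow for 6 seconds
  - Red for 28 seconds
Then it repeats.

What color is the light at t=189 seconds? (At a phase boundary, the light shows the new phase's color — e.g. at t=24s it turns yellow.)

Cycle length = 24 + 6 + 28 = 58s
t = 189, phase_t = 189 mod 58 = 15
15 < 24 (green end) → GREEN

Answer: green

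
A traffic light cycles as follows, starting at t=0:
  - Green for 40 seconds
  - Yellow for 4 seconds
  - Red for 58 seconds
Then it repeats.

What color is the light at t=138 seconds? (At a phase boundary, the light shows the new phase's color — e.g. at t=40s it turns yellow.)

Answer: green

Derivation:
Cycle length = 40 + 4 + 58 = 102s
t = 138, phase_t = 138 mod 102 = 36
36 < 40 (green end) → GREEN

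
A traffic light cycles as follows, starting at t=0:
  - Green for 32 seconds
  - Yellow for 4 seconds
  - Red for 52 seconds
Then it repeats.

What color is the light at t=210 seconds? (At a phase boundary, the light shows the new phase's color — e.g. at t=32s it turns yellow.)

Answer: yellow

Derivation:
Cycle length = 32 + 4 + 52 = 88s
t = 210, phase_t = 210 mod 88 = 34
32 <= 34 < 36 (yellow end) → YELLOW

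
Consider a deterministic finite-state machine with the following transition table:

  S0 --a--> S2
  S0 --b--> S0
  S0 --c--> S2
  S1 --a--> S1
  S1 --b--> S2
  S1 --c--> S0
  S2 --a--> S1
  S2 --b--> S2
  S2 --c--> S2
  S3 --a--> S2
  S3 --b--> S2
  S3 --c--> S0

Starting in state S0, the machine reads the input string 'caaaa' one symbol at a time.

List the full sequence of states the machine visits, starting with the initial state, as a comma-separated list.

Start: S0
  read 'c': S0 --c--> S2
  read 'a': S2 --a--> S1
  read 'a': S1 --a--> S1
  read 'a': S1 --a--> S1
  read 'a': S1 --a--> S1

Answer: S0, S2, S1, S1, S1, S1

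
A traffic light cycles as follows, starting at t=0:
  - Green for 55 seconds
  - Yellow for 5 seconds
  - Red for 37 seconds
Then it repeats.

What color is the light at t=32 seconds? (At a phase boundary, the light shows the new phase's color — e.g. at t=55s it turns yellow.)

Answer: green

Derivation:
Cycle length = 55 + 5 + 37 = 97s
t = 32, phase_t = 32 mod 97 = 32
32 < 55 (green end) → GREEN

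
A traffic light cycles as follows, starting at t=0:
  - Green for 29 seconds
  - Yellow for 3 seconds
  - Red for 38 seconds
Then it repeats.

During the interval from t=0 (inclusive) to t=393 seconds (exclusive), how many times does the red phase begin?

Answer: 6

Derivation:
Cycle = 29+3+38 = 70s
red phase starts at t = k*70 + 32 for k=0,1,2,...
Need k*70+32 < 393 → k < 5.157
k ∈ {0, ..., 5} → 6 starts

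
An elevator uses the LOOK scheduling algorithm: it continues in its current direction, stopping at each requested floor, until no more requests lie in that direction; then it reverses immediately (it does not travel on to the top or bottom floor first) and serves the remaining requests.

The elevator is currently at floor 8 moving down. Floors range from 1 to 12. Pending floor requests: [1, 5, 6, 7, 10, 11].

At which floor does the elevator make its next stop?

Current floor: 8, direction: down
Requests above: [10, 11]
Requests below: [1, 5, 6, 7]
Moving down and requests lie below → nearest below is max([1, 5, 6, 7]) = 7

Answer: 7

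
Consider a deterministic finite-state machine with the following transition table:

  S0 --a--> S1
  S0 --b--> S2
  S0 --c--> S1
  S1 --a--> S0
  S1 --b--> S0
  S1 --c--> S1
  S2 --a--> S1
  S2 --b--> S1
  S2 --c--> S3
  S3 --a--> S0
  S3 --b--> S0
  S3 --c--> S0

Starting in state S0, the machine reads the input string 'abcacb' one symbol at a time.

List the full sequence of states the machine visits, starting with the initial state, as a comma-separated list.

Start: S0
  read 'a': S0 --a--> S1
  read 'b': S1 --b--> S0
  read 'c': S0 --c--> S1
  read 'a': S1 --a--> S0
  read 'c': S0 --c--> S1
  read 'b': S1 --b--> S0

Answer: S0, S1, S0, S1, S0, S1, S0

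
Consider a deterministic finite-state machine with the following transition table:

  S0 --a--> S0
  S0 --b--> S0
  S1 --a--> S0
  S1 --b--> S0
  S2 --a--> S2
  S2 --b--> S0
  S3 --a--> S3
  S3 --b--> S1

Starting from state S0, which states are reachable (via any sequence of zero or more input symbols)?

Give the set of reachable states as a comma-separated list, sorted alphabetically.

BFS from S0:
  visit S0: S0--a-->S0 (seen), S0--b-->S0 (seen)

Answer: S0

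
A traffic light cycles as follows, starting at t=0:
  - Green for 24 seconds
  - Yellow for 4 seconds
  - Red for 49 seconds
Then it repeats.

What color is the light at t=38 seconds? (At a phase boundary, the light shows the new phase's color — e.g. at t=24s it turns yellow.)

Cycle length = 24 + 4 + 49 = 77s
t = 38, phase_t = 38 mod 77 = 38
38 >= 28 → RED

Answer: red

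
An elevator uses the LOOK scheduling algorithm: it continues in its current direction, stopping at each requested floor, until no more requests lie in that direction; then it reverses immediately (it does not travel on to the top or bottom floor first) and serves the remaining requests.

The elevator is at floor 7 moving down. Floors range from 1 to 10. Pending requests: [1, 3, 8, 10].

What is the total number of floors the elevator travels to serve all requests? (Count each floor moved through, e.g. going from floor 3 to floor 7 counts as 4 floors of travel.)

Start at floor 7 moving down, LOOK stop order: [3, 1, 8, 10]
  7 → 3: |3-7| = 4, total = 4
  3 → 1: |1-3| = 2, total = 6
  1 → 8: |8-1| = 7, total = 13
  8 → 10: |10-8| = 2, total = 15

Answer: 15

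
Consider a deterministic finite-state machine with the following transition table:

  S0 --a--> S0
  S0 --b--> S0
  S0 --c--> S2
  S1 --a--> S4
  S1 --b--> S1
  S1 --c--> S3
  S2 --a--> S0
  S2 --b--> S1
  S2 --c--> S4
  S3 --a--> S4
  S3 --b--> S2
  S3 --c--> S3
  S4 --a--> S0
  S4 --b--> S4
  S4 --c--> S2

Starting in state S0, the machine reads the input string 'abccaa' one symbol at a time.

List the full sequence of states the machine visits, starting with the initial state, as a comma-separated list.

Answer: S0, S0, S0, S2, S4, S0, S0

Derivation:
Start: S0
  read 'a': S0 --a--> S0
  read 'b': S0 --b--> S0
  read 'c': S0 --c--> S2
  read 'c': S2 --c--> S4
  read 'a': S4 --a--> S0
  read 'a': S0 --a--> S0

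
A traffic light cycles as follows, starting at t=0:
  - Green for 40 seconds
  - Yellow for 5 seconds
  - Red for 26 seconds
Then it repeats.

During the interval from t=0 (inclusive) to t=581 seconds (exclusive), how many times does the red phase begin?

Answer: 8

Derivation:
Cycle = 40+5+26 = 71s
red phase starts at t = k*71 + 45 for k=0,1,2,...
Need k*71+45 < 581 → k < 7.549
k ∈ {0, ..., 7} → 8 starts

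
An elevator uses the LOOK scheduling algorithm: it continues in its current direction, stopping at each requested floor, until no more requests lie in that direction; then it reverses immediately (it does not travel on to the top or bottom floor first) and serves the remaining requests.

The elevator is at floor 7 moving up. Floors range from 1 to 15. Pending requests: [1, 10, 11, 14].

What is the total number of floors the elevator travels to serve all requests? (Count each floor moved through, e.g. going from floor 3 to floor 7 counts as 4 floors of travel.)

Answer: 20

Derivation:
Start at floor 7 moving up, LOOK stop order: [10, 11, 14, 1]
  7 → 10: |10-7| = 3, total = 3
  10 → 11: |11-10| = 1, total = 4
  11 → 14: |14-11| = 3, total = 7
  14 → 1: |1-14| = 13, total = 20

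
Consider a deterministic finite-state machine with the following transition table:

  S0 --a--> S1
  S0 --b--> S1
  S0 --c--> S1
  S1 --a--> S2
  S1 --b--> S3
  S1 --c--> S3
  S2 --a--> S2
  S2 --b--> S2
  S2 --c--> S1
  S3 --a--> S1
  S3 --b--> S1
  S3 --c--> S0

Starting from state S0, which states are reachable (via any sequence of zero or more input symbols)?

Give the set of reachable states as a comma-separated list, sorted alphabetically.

BFS from S0:
  visit S0: S0--a-->S1 (new), S0--b-->S1 (seen), S0--c-->S1 (seen)
  visit S1: S1--a-->S2 (new), S1--b-->S3 (new), S1--c-->S3 (seen)
  visit S2: S2--a-->S2 (seen), S2--b-->S2 (seen), S2--c-->S1 (seen)
  visit S3: S3--a-->S1 (seen), S3--b-->S1 (seen), S3--c-->S0 (seen)

Answer: S0, S1, S2, S3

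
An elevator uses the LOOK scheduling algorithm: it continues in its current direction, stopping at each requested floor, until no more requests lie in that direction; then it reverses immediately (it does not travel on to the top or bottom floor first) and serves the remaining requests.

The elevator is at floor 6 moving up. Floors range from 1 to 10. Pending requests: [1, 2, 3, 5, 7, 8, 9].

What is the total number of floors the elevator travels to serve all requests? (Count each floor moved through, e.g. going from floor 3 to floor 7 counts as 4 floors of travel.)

Start at floor 6 moving up, LOOK stop order: [7, 8, 9, 5, 3, 2, 1]
  6 → 7: |7-6| = 1, total = 1
  7 → 8: |8-7| = 1, total = 2
  8 → 9: |9-8| = 1, total = 3
  9 → 5: |5-9| = 4, total = 7
  5 → 3: |3-5| = 2, total = 9
  3 → 2: |2-3| = 1, total = 10
  2 → 1: |1-2| = 1, total = 11

Answer: 11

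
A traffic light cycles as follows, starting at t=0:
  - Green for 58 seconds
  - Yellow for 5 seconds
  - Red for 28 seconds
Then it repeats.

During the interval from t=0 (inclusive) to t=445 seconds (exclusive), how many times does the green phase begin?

Cycle = 58+5+28 = 91s
green phase starts at t = k*91 + 0 for k=0,1,2,...
Need k*91+0 < 445 → k < 4.890
k ∈ {0, ..., 4} → 5 starts

Answer: 5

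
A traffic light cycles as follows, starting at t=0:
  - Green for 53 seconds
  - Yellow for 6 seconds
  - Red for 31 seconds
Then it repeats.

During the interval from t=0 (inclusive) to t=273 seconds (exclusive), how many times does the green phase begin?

Answer: 4

Derivation:
Cycle = 53+6+31 = 90s
green phase starts at t = k*90 + 0 for k=0,1,2,...
Need k*90+0 < 273 → k < 3.033
k ∈ {0, ..., 3} → 4 starts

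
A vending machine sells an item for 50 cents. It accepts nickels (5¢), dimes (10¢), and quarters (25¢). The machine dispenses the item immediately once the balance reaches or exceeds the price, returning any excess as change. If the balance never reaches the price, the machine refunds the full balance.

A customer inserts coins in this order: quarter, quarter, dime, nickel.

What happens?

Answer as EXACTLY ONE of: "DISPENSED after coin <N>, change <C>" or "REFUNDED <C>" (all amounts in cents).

Price: 50¢
Coin 1 (quarter, 25¢): balance = 25¢
Coin 2 (quarter, 25¢): balance = 50¢
  → balance >= price → DISPENSE, change = 50 - 50 = 0¢

Answer: DISPENSED after coin 2, change 0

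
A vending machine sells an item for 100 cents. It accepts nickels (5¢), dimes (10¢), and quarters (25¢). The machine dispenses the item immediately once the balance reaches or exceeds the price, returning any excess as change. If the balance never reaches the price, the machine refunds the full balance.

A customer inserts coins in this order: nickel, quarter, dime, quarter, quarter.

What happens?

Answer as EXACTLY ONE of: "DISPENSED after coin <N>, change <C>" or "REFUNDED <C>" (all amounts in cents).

Price: 100¢
Coin 1 (nickel, 5¢): balance = 5¢
Coin 2 (quarter, 25¢): balance = 30¢
Coin 3 (dime, 10¢): balance = 40¢
Coin 4 (quarter, 25¢): balance = 65¢
Coin 5 (quarter, 25¢): balance = 90¢
All coins inserted, balance 90¢ < price 100¢ → REFUND 90¢

Answer: REFUNDED 90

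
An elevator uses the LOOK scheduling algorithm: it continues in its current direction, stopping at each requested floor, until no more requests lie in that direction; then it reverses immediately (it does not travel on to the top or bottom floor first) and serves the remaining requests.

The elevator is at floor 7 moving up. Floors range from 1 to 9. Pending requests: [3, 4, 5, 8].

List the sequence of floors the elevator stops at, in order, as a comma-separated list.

Answer: 8, 5, 4, 3

Derivation:
Current: 7, moving UP
Serve above first (ascending): [8]
Then reverse, serve below (descending): [5, 4, 3]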